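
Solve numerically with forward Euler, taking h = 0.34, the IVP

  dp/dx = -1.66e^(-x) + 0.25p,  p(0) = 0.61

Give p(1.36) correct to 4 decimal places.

Euler: p_{n+1} = p_n + h·f(x_n, p_n).
x=0.000000, p=0.610000: f=-1.507500 → p ← 0.610000 + 0.34·(-1.507500) = 0.097450
x=0.340000, p=0.097450: f=-1.157176 → p ← 0.097450 + 0.34·(-1.157176) = -0.295990
x=0.680000, p=-0.295990: f=-0.914982 → p ← -0.295990 + 0.34·(-0.914982) = -0.607084
x=1.020000, p=-0.607084: f=-0.750359 → p ← -0.607084 + 0.34·(-0.750359) = -0.862206
p(1.36) ≈ -0.8622

-0.8622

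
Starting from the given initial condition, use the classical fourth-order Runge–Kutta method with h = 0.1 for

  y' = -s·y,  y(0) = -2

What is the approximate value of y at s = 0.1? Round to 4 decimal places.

-1.9900

RK4: k1 = f(s_n, y_n); k2 = f(s_n + h/2, y_n + (h/2)·k1); k3 = f(s_n + h/2, y_n + (h/2)·k2); k4 = f(s_n + h, y_n + h·k3); y_{n+1} = y_n + (h/6)·(k1 + 2k2 + 2k3 + k4).
s=0.000000, y=-2.000000:
  k1 = f(0.000000, -2.000000) = 0.000000
  k2 = f(0.050000, -2.000000) = 0.100000
  k3 = f(0.050000, -1.995000) = 0.099750
  k4 = f(0.100000, -1.990025) = 0.199002
  y ← -2.000000 + (0.1/6)·(k1 + 2k2 + 2k3 + k4) = -1.990025
y(0.1) ≈ -1.9900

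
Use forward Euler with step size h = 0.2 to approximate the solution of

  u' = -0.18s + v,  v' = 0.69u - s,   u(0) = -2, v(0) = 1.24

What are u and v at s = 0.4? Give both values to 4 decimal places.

Euler on (u,v): u_{n+1} = u_n + h·u', v_{n+1} = v_n + h·v'.
0.000000: (-2.000000, 1.240000); f=(1.240000, -1.380000) → (-1.752000, 0.964000)
0.200000: (-1.752000, 0.964000); f=(0.928000, -1.408880) → (-1.566400, 0.682224)
(u(0.4), v(0.4)) ≈ (-1.5664, 0.6822)

-1.5664, 0.6822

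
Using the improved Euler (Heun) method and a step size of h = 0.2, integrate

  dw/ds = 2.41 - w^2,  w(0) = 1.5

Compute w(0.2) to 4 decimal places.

1.5223

Heun: k1 = f(s_n, w_n); k2 = f(s_n + h, w_n + h·k1); w_{n+1} = w_n + (h/2)·(k1 + k2).
s=0.000000, w=1.500000:
  k1 = f(0.000000, 1.500000) = 0.160000
  k2 = f(0.200000, 1.532000) = 0.062976
  w ← 1.500000 + (0.2/2)·(0.160000 + 0.062976) = 1.522298
w(0.2) ≈ 1.5223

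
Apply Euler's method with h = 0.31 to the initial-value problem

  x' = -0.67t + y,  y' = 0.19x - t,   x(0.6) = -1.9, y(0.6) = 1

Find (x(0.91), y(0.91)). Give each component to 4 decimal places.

-1.7146, 0.7021

Euler on (x,y): x_{n+1} = x_n + h·x', y_{n+1} = y_n + h·y'.
0.600000: (-1.900000, 1.000000); f=(0.598000, -0.961000) → (-1.714620, 0.702090)
(x(0.91), y(0.91)) ≈ (-1.7146, 0.7021)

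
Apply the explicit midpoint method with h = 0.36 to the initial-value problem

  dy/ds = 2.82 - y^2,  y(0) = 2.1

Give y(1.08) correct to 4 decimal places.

1.7569

Midpoint: k1 = f(s_n, y_n); k2 = f(s_n + h/2, y_n + (h/2)·k1); y_{n+1} = y_n + h·k2.
s=0.000000, y=2.100000:
  k1 = f(0.000000, 2.100000) = -1.590000
  k2 = f(0.180000, 1.813800) = -0.469870
  y ← 2.100000 + 0.36·(-0.469870) = 1.930847
s=0.360000, y=1.930847:
  k1 = f(0.360000, 1.930847) = -0.908169
  k2 = f(0.540000, 1.767376) = -0.303619
  y ← 1.930847 + 0.36·(-0.303619) = 1.821544
s=0.720000, y=1.821544:
  k1 = f(0.720000, 1.821544) = -0.498022
  k2 = f(0.900000, 1.731900) = -0.179477
  y ← 1.821544 + 0.36·(-0.179477) = 1.756932
y(1.08) ≈ 1.7569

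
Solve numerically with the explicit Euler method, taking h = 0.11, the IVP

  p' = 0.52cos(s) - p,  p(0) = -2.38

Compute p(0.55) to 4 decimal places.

-1.1089

Euler: p_{n+1} = p_n + h·f(s_n, p_n).
s=0.000000, p=-2.380000: f=2.900000 → p ← -2.380000 + 0.11·2.900000 = -2.061000
s=0.110000, p=-2.061000: f=2.577857 → p ← -2.061000 + 0.11·2.577857 = -1.777436
s=0.220000, p=-1.777436: f=2.284902 → p ← -1.777436 + 0.11·2.284902 = -1.526096
s=0.330000, p=-1.526096: f=2.018038 → p ← -1.526096 + 0.11·2.018038 = -1.304112
s=0.440000, p=-1.304112: f=1.774583 → p ← -1.304112 + 0.11·1.774583 = -1.108908
p(0.55) ≈ -1.1089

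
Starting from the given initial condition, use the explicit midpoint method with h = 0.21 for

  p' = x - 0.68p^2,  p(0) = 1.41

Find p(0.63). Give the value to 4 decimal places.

1.0423

Midpoint: k1 = f(x_n, p_n); k2 = f(x_n + h/2, p_n + (h/2)·k1); p_{n+1} = p_n + h·k2.
x=0.000000, p=1.410000:
  k1 = f(0.000000, 1.410000) = -1.351908
  k2 = f(0.105000, 1.268050) = -0.988406
  p ← 1.410000 + 0.21·(-0.988406) = 1.202435
x=0.210000, p=1.202435:
  k1 = f(0.210000, 1.202435) = -0.773178
  k2 = f(0.315000, 1.121251) = -0.539899
  p ← 1.202435 + 0.21·(-0.539899) = 1.089056
x=0.420000, p=1.089056:
  k1 = f(0.420000, 1.089056) = -0.386509
  k2 = f(0.525000, 1.048473) = -0.222520
  p ← 1.089056 + 0.21·(-0.222520) = 1.042327
p(0.63) ≈ 1.0423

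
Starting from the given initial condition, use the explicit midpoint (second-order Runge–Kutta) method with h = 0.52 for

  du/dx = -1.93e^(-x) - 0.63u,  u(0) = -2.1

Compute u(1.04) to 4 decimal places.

Midpoint: k1 = f(x_n, u_n); k2 = f(x_n + h/2, u_n + (h/2)·k1); u_{n+1} = u_n + h·k2.
x=0.000000, u=-2.100000:
  k1 = f(0.000000, -2.100000) = -0.607000
  k2 = f(0.260000, -2.257820) = -0.065703
  u ← -2.100000 + 0.52·(-0.065703) = -2.134166
x=0.520000, u=-2.134166:
  k1 = f(0.520000, -2.134166) = 0.197100
  k2 = f(0.780000, -2.082920) = 0.427516
  u ← -2.134166 + 0.52·0.427516 = -1.911857
u(1.04) ≈ -1.9119

-1.9119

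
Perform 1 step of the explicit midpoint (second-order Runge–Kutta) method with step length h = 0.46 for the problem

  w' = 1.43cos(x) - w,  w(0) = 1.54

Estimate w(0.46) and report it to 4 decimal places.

Midpoint: k1 = f(x_n, w_n); k2 = f(x_n + h/2, w_n + (h/2)·k1); w_{n+1} = w_n + h·k2.
x=0.000000, w=1.540000:
  k1 = f(0.000000, 1.540000) = -0.110000
  k2 = f(0.230000, 1.514700) = -0.122357
  w ← 1.540000 + 0.46·(-0.122357) = 1.483716
w(0.46) ≈ 1.4837

1.4837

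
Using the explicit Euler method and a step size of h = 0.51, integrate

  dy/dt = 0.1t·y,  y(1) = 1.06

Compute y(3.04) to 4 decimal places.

Euler: y_{n+1} = y_n + h·f(t_n, y_n).
t=1.000000, y=1.060000: f=0.106000 → y ← 1.060000 + 0.51·0.106000 = 1.114060
t=1.510000, y=1.114060: f=0.168223 → y ← 1.114060 + 0.51·0.168223 = 1.199854
t=2.020000, y=1.199854: f=0.242370 → y ← 1.199854 + 0.51·0.242370 = 1.323463
t=2.530000, y=1.323463: f=0.334836 → y ← 1.323463 + 0.51·0.334836 = 1.494229
y(3.04) ≈ 1.4942

1.4942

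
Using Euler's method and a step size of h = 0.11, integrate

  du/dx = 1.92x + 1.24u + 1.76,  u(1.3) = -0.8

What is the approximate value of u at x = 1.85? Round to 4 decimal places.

Euler: u_{n+1} = u_n + h·f(x_n, u_n).
x=1.300000, u=-0.800000: f=3.264000 → u ← -0.800000 + 0.11·3.264000 = -0.440960
x=1.410000, u=-0.440960: f=3.920410 → u ← -0.440960 + 0.11·3.920410 = -0.009715
x=1.520000, u=-0.009715: f=4.666353 → u ← -0.009715 + 0.11·4.666353 = 0.503584
x=1.630000, u=0.503584: f=5.514044 → u ← 0.503584 + 0.11·5.514044 = 1.110129
x=1.740000, u=1.110129: f=6.477360 → u ← 1.110129 + 0.11·6.477360 = 1.822638
u(1.85) ≈ 1.8226

1.8226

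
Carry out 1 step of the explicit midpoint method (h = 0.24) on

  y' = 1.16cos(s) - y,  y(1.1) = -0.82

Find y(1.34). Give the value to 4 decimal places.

-0.5663

Midpoint: k1 = f(s_n, y_n); k2 = f(s_n + h/2, y_n + (h/2)·k1); y_{n+1} = y_n + h·k2.
s=1.100000, y=-0.820000:
  k1 = f(1.100000, -0.820000) = 1.346172
  k2 = f(1.220000, -0.658459) = 1.057088
  y ← -0.820000 + 0.24·1.057088 = -0.566299
y(1.34) ≈ -0.5663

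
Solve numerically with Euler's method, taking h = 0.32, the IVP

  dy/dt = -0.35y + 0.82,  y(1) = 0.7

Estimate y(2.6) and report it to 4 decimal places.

1.4357

Euler: y_{n+1} = y_n + h·f(t_n, y_n).
t=1.000000, y=0.700000: f=0.575000 → y ← 0.700000 + 0.32·0.575000 = 0.884000
t=1.320000, y=0.884000: f=0.510600 → y ← 0.884000 + 0.32·0.510600 = 1.047392
t=1.640000, y=1.047392: f=0.453413 → y ← 1.047392 + 0.32·0.453413 = 1.192484
t=1.960000, y=1.192484: f=0.402631 → y ← 1.192484 + 0.32·0.402631 = 1.321326
t=2.280000, y=1.321326: f=0.357536 → y ← 1.321326 + 0.32·0.357536 = 1.435737
y(2.6) ≈ 1.4357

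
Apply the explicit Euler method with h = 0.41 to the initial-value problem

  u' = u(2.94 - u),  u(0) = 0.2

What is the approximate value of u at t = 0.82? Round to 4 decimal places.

Euler: u_{n+1} = u_n + h·f(t_n, u_n).
t=0.000000, u=0.200000: f=0.548000 → u ← 0.200000 + 0.41·0.548000 = 0.424680
t=0.410000, u=0.424680: f=1.068206 → u ← 0.424680 + 0.41·1.068206 = 0.862645
u(0.82) ≈ 0.8626

0.8626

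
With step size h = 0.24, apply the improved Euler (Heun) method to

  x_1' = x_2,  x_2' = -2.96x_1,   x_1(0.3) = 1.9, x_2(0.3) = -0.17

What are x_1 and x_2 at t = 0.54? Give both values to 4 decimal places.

1.6972, -1.5053

Heun on (x_1,x_2): k1 = f(t_n, state_n); k2 = f(t_n + h, state_n + h·k1); state_{n+1} = state_n + (h/2)·(k1 + k2).
0.300000: (1.900000, -0.170000)
  k1 = (-0.170000, -5.624000)
  predictor → (1.859200, -1.519760)
  k2 = (-1.519760, -5.503232)
  → (1.697229, -1.505268)
(x_1(0.54), x_2(0.54)) ≈ (1.6972, -1.5053)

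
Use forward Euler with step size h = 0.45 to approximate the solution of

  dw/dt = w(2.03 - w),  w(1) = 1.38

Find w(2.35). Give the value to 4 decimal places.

Euler: w_{n+1} = w_n + h·f(t_n, w_n).
t=1.000000, w=1.380000: f=0.897000 → w ← 1.380000 + 0.45·0.897000 = 1.783650
t=1.450000, w=1.783650: f=0.439402 → w ← 1.783650 + 0.45·0.439402 = 1.981381
t=1.900000, w=1.981381: f=0.096333 → w ← 1.981381 + 0.45·0.096333 = 2.024731
w(2.35) ≈ 2.0247

2.0247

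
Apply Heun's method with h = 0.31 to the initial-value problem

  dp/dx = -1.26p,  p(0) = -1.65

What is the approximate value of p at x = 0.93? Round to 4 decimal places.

-0.5319

Heun: k1 = f(x_n, p_n); k2 = f(x_n + h, p_n + h·k1); p_{n+1} = p_n + (h/2)·(k1 + k2).
x=0.000000, p=-1.650000:
  k1 = f(0.000000, -1.650000) = 2.079000
  k2 = f(0.310000, -1.005510) = 1.266943
  p ← -1.650000 + (0.31/2)·(2.079000 + 1.266943) = -1.131379
x=0.310000, p=-1.131379:
  k1 = f(0.310000, -1.131379) = 1.425537
  k2 = f(0.620000, -0.689462) = 0.868722
  p ← -1.131379 + (0.31/2)·(1.425537 + 0.868722) = -0.775769
x=0.620000, p=-0.775769:
  k1 = f(0.620000, -0.775769) = 0.977468
  k2 = f(0.930000, -0.472753) = 0.595669
  p ← -0.775769 + (0.31/2)·(0.977468 + 0.595669) = -0.531932
p(0.93) ≈ -0.5319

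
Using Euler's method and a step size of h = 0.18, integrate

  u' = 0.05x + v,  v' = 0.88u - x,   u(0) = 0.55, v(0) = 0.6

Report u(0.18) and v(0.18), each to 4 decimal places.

0.6580, 0.6871

Euler on (u,v): u_{n+1} = u_n + h·u', v_{n+1} = v_n + h·v'.
0.000000: (0.550000, 0.600000); f=(0.600000, 0.484000) → (0.658000, 0.687120)
(u(0.18), v(0.18)) ≈ (0.6580, 0.6871)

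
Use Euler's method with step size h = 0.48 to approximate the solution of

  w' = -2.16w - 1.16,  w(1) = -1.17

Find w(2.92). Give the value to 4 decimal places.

-0.5370

Euler: w_{n+1} = w_n + h·f(x_n, w_n).
x=1.000000, w=-1.170000: f=1.367200 → w ← -1.170000 + 0.48·1.367200 = -0.513744
x=1.480000, w=-0.513744: f=-0.050313 → w ← -0.513744 + 0.48·(-0.050313) = -0.537894
x=1.960000, w=-0.537894: f=0.001852 → w ← -0.537894 + 0.48·0.001852 = -0.537005
x=2.440000, w=-0.537005: f=-0.000068 → w ← -0.537005 + 0.48·(-0.000068) = -0.537038
w(2.92) ≈ -0.5370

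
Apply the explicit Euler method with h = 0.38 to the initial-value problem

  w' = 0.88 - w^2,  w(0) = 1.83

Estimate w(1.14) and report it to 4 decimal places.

0.9340

Euler: w_{n+1} = w_n + h·f(s_n, w_n).
s=0.000000, w=1.830000: f=-2.468900 → w ← 1.830000 + 0.38·(-2.468900) = 0.891818
s=0.380000, w=0.891818: f=0.084661 → w ← 0.891818 + 0.38·0.084661 = 0.923989
s=0.760000, w=0.923989: f=0.026244 → w ← 0.923989 + 0.38·0.026244 = 0.933962
w(1.14) ≈ 0.9340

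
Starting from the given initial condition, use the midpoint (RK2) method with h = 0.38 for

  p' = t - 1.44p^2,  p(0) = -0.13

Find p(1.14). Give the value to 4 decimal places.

0.4647

Midpoint: k1 = f(t_n, p_n); k2 = f(t_n + h/2, p_n + (h/2)·k1); p_{n+1} = p_n + h·k2.
t=0.000000, p=-0.130000:
  k1 = f(0.000000, -0.130000) = -0.024336
  k2 = f(0.190000, -0.134624) = 0.163902
  p ← -0.130000 + 0.38·0.163902 = -0.067717
t=0.380000, p=-0.067717:
  k1 = f(0.380000, -0.067717) = 0.373397
  k2 = f(0.570000, 0.003228) = 0.569985
  p ← -0.067717 + 0.38·0.569985 = 0.148877
t=0.760000, p=0.148877:
  k1 = f(0.760000, 0.148877) = 0.728083
  k2 = f(0.950000, 0.287213) = 0.831213
  p ← 0.148877 + 0.38·0.831213 = 0.464738
p(1.14) ≈ 0.4647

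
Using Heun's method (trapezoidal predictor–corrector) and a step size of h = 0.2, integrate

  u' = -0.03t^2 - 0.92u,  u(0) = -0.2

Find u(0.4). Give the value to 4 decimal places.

Heun: k1 = f(t_n, u_n); k2 = f(t_n + h, u_n + h·k1); u_{n+1} = u_n + (h/2)·(k1 + k2).
t=0.000000, u=-0.200000:
  k1 = f(0.000000, -0.200000) = 0.184000
  k2 = f(0.200000, -0.163200) = 0.148944
  u ← -0.200000 + (0.2/2)·(0.184000 + 0.148944) = -0.166706
t=0.200000, u=-0.166706:
  k1 = f(0.200000, -0.166706) = 0.152169
  k2 = f(0.400000, -0.136272) = 0.120570
  u ← -0.166706 + (0.2/2)·(0.152169 + 0.120570) = -0.139432
u(0.4) ≈ -0.1394

-0.1394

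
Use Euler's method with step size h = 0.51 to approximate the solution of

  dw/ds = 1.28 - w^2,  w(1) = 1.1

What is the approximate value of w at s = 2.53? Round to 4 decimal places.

Euler: w_{n+1} = w_n + h·f(s_n, w_n).
s=1.000000, w=1.100000: f=0.070000 → w ← 1.100000 + 0.51·0.070000 = 1.135700
s=1.510000, w=1.135700: f=-0.009814 → w ← 1.135700 + 0.51·(-0.009814) = 1.130695
s=2.020000, w=1.130695: f=0.001530 → w ← 1.130695 + 0.51·0.001530 = 1.131475
w(2.53) ≈ 1.1315

1.1315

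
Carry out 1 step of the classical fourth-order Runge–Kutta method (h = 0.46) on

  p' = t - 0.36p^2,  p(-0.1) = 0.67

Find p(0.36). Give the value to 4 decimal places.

RK4: k1 = f(t_n, p_n); k2 = f(t_n + h/2, p_n + (h/2)·k1); k3 = f(t_n + h/2, p_n + (h/2)·k2); k4 = f(t_n + h, p_n + h·k3); p_{n+1} = p_n + (h/6)·(k1 + 2k2 + 2k3 + k4).
t=-0.100000, p=0.670000:
  k1 = f(-0.100000, 0.670000) = -0.261604
  k2 = f(0.130000, 0.609831) = -0.003882
  k3 = f(0.130000, 0.669107) = -0.031174
  k4 = f(0.360000, 0.655660) = 0.205240
  p ← 0.670000 + (0.46/6)·(k1 + 2k2 + 2k3 + k4) = 0.660304
p(0.36) ≈ 0.6603

0.6603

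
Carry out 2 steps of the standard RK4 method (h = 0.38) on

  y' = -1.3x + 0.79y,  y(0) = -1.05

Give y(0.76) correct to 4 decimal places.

RK4: k1 = f(x_n, y_n); k2 = f(x_n + h/2, y_n + (h/2)·k1); k3 = f(x_n + h/2, y_n + (h/2)·k2); k4 = f(x_n + h, y_n + h·k3); y_{n+1} = y_n + (h/6)·(k1 + 2k2 + 2k3 + k4).
x=0.000000, y=-1.050000:
  k1 = f(0.000000, -1.050000) = -0.829500
  k2 = f(0.190000, -1.207605) = -1.201008
  k3 = f(0.190000, -1.278192) = -1.256771
  k4 = f(0.380000, -1.527573) = -1.700783
  y ← -1.050000 + (0.38/6)·(k1 + 2k2 + 2k3 + k4) = -1.521570
x=0.380000, y=-1.521570:
  k1 = f(0.380000, -1.521570) = -1.696040
  k2 = f(0.570000, -1.843818) = -2.197616
  k3 = f(0.570000, -1.939117) = -2.272902
  k4 = f(0.760000, -2.385273) = -2.872366
  y ← -1.521570 + (0.38/6)·(k1 + 2k2 + 2k3 + k4) = -2.377168
y(0.76) ≈ -2.3772

-2.3772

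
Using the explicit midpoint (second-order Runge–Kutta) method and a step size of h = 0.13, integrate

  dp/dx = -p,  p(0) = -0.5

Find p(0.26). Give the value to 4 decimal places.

Midpoint: k1 = f(x_n, p_n); k2 = f(x_n + h/2, p_n + (h/2)·k1); p_{n+1} = p_n + h·k2.
x=0.000000, p=-0.500000:
  k1 = f(0.000000, -0.500000) = 0.500000
  k2 = f(0.065000, -0.467500) = 0.467500
  p ← -0.500000 + 0.13·0.467500 = -0.439225
x=0.130000, p=-0.439225:
  k1 = f(0.130000, -0.439225) = 0.439225
  k2 = f(0.195000, -0.410675) = 0.410675
  p ← -0.439225 + 0.13·0.410675 = -0.385837
p(0.26) ≈ -0.3858

-0.3858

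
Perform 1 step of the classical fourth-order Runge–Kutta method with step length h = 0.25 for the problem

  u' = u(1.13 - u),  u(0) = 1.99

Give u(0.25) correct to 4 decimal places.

RK4: k1 = f(x_n, u_n); k2 = f(x_n + h/2, u_n + (h/2)·k1); k3 = f(x_n + h/2, u_n + (h/2)·k2); k4 = f(x_n + h, u_n + h·k3); u_{n+1} = u_n + (h/6)·(k1 + 2k2 + 2k3 + k4).
x=0.000000, u=1.990000:
  k1 = f(0.000000, 1.990000) = -1.711400
  k2 = f(0.125000, 1.776075) = -1.147478
  k3 = f(0.125000, 1.846565) = -1.323185
  k4 = f(0.250000, 1.659204) = -0.878057
  u ← 1.990000 + (0.25/6)·(k1 + 2k2 + 2k3 + k4) = 1.676217
u(0.25) ≈ 1.6762

1.6762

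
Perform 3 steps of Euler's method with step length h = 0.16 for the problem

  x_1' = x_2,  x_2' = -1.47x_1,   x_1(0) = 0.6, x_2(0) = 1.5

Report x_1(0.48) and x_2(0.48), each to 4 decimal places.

Euler on (x_1,x_2): x_1_{n+1} = x_1_n + h·x_1', x_2_{n+1} = x_2_n + h·x_2'.
0.000000: (0.600000, 1.500000); f=(1.500000, -0.882000) → (0.840000, 1.358880)
0.160000: (0.840000, 1.358880); f=(1.358880, -1.234800) → (1.057421, 1.161312)
0.320000: (1.057421, 1.161312); f=(1.161312, -1.554409) → (1.243231, 0.912607)
(x_1(0.48), x_2(0.48)) ≈ (1.2432, 0.9126)

1.2432, 0.9126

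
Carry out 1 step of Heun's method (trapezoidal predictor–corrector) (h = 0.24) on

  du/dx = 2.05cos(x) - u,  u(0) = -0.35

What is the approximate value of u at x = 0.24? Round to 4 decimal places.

0.1498

Heun: k1 = f(x_n, u_n); k2 = f(x_n + h, u_n + h·k1); u_{n+1} = u_n + (h/2)·(k1 + k2).
x=0.000000, u=-0.350000:
  k1 = f(0.000000, -0.350000) = 2.400000
  k2 = f(0.240000, 0.226000) = 1.765243
  u ← -0.350000 + (0.24/2)·(2.400000 + 1.765243) = 0.149829
u(0.24) ≈ 0.1498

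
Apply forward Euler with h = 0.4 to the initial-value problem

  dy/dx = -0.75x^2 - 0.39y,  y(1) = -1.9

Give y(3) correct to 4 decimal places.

Euler: y_{n+1} = y_n + h·f(x_n, y_n).
x=1.000000, y=-1.900000: f=-0.009000 → y ← -1.900000 + 0.4·(-0.009000) = -1.903600
x=1.400000, y=-1.903600: f=-0.727596 → y ← -1.903600 + 0.4·(-0.727596) = -2.194638
x=1.800000, y=-2.194638: f=-1.574091 → y ← -2.194638 + 0.4·(-1.574091) = -2.824275
x=2.200000, y=-2.824275: f=-2.528533 → y ← -2.824275 + 0.4·(-2.528533) = -3.835688
x=2.600000, y=-3.835688: f=-3.574082 → y ← -3.835688 + 0.4·(-3.574082) = -5.265321
y(3) ≈ -5.2653

-5.2653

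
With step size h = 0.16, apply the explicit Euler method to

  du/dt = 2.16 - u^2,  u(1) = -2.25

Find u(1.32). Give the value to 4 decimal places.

Euler: u_{n+1} = u_n + h·f(t_n, u_n).
t=1.000000, u=-2.250000: f=-2.902500 → u ← -2.250000 + 0.16·(-2.902500) = -2.714400
t=1.160000, u=-2.714400: f=-5.207967 → u ← -2.714400 + 0.16·(-5.207967) = -3.547675
u(1.32) ≈ -3.5477

-3.5477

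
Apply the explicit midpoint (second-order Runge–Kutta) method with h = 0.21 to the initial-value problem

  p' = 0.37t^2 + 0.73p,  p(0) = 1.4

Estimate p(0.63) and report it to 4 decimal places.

2.2468

Midpoint: k1 = f(t_n, p_n); k2 = f(t_n + h/2, p_n + (h/2)·k1); p_{n+1} = p_n + h·k2.
t=0.000000, p=1.400000:
  k1 = f(0.000000, 1.400000) = 1.022000
  k2 = f(0.105000, 1.507310) = 1.104416
  p ← 1.400000 + 0.21·1.104416 = 1.631927
t=0.210000, p=1.631927:
  k1 = f(0.210000, 1.631927) = 1.207624
  k2 = f(0.315000, 1.758728) = 1.320585
  p ← 1.631927 + 0.21·1.320585 = 1.909250
t=0.420000, p=1.909250:
  k1 = f(0.420000, 1.909250) = 1.459021
  k2 = f(0.525000, 2.062447) = 1.607568
  p ← 1.909250 + 0.21·1.607568 = 2.246839
p(0.63) ≈ 2.2468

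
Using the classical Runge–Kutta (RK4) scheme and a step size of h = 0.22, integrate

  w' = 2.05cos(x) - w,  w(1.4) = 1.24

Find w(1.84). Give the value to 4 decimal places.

0.7513

RK4: k1 = f(x_n, w_n); k2 = f(x_n + h/2, w_n + (h/2)·k1); k3 = f(x_n + h/2, w_n + (h/2)·k2); k4 = f(x_n + h, w_n + h·k3); w_{n+1} = w_n + (h/6)·(k1 + 2k2 + 2k3 + k4).
x=1.400000, w=1.240000:
  k1 = f(1.400000, 1.240000) = -0.891567
  k2 = f(1.510000, 1.141928) = -1.017372
  k3 = f(1.510000, 1.128089) = -1.003533
  k4 = f(1.620000, 1.019223) = -1.120049
  w ← 1.240000 + (0.22/6)·(k1 + 2k2 + 2k3 + k4) = 1.018041
x=1.620000, w=1.018041:
  k1 = f(1.620000, 1.018041) = -1.118868
  k2 = f(1.730000, 0.894966) = -1.219956
  k3 = f(1.730000, 0.883846) = -1.208836
  k4 = f(1.840000, 0.752097) = -1.297323
  w ← 1.018041 + (0.22/6)·(k1 + 2k2 + 2k3 + k4) = 0.751336
w(1.84) ≈ 0.7513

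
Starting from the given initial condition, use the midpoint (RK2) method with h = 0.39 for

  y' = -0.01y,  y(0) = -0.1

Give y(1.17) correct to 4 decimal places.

-0.0988

Midpoint: k1 = f(x_n, y_n); k2 = f(x_n + h/2, y_n + (h/2)·k1); y_{n+1} = y_n + h·k2.
x=0.000000, y=-0.100000:
  k1 = f(0.000000, -0.100000) = 0.001000
  k2 = f(0.195000, -0.099805) = 0.000998
  y ← -0.100000 + 0.39·0.000998 = -0.099611
x=0.390000, y=-0.099611:
  k1 = f(0.390000, -0.099611) = 0.000996
  k2 = f(0.585000, -0.099417) = 0.000994
  y ← -0.099611 + 0.39·0.000994 = -0.099223
x=0.780000, y=-0.099223:
  k1 = f(0.780000, -0.099223) = 0.000992
  k2 = f(0.975000, -0.099030) = 0.000990
  y ← -0.099223 + 0.39·0.000990 = -0.098837
y(1.17) ≈ -0.0988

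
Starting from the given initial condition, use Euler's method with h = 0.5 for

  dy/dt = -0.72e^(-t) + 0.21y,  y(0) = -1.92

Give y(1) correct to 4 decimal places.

Euler: y_{n+1} = y_n + h·f(t_n, y_n).
t=0.000000, y=-1.920000: f=-1.123200 → y ← -1.920000 + 0.5·(-1.123200) = -2.481600
t=0.500000, y=-2.481600: f=-0.957838 → y ← -2.481600 + 0.5·(-0.957838) = -2.960519
y(1) ≈ -2.9605

-2.9605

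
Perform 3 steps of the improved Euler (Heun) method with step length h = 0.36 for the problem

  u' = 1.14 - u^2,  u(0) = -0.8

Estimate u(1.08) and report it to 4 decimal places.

Heun: k1 = f(x_n, u_n); k2 = f(x_n + h, u_n + h·k1); u_{n+1} = u_n + (h/2)·(k1 + k2).
x=0.000000, u=-0.800000:
  k1 = f(0.000000, -0.800000) = 0.500000
  k2 = f(0.360000, -0.620000) = 0.755600
  u ← -0.800000 + (0.36/2)·(0.500000 + 0.755600) = -0.573992
x=0.360000, u=-0.573992:
  k1 = f(0.360000, -0.573992) = 0.810533
  k2 = f(0.720000, -0.282200) = 1.060363
  u ← -0.573992 + (0.36/2)·(0.810533 + 1.060363) = -0.237231
x=0.720000, u=-0.237231:
  k1 = f(0.720000, -0.237231) = 1.083722
  k2 = f(1.080000, 0.152909) = 1.116619
  u ← -0.237231 + (0.36/2)·(1.083722 + 1.116619) = 0.158831
u(1.08) ≈ 0.1588

0.1588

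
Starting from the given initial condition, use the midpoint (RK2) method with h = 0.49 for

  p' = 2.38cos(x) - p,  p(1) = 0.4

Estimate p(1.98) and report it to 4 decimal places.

Midpoint: k1 = f(x_n, p_n); k2 = f(x_n + h/2, p_n + (h/2)·k1); p_{n+1} = p_n + h·k2.
x=1.000000, p=0.400000:
  k1 = f(1.000000, 0.400000) = 0.885919
  k2 = f(1.245000, 0.617050) = 0.144700
  p ← 0.400000 + 0.49·0.144700 = 0.470903
x=1.490000, p=0.470903:
  k1 = f(1.490000, 0.470903) = -0.278817
  k2 = f(1.735000, 0.402593) = -0.791644
  p ← 0.470903 + 0.49·(-0.791644) = 0.082998
p(1.98) ≈ 0.0830

0.0830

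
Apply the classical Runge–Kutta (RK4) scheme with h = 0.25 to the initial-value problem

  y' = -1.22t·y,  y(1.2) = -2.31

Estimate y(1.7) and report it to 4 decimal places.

-0.9542

RK4: k1 = f(t_n, y_n); k2 = f(t_n + h/2, y_n + (h/2)·k1); k3 = f(t_n + h/2, y_n + (h/2)·k2); k4 = f(t_n + h, y_n + h·k3); y_{n+1} = y_n + (h/6)·(k1 + 2k2 + 2k3 + k4).
t=1.200000, y=-2.310000:
  k1 = f(1.200000, -2.310000) = 3.381840
  k2 = f(1.325000, -1.887270) = 3.050772
  k3 = f(1.325000, -1.928654) = 3.117668
  k4 = f(1.450000, -1.530583) = 2.707601
  y ← -2.310000 + (0.25/6)·(k1 + 2k2 + 2k3 + k4) = -1.542237
t=1.450000, y=-1.542237:
  k1 = f(1.450000, -1.542237) = 2.728217
  k2 = f(1.575000, -1.201210) = 2.308124
  k3 = f(1.575000, -1.253721) = 2.409025
  k4 = f(1.700000, -0.939980) = 1.949519
  y ← -1.542237 + (0.25/6)·(k1 + 2k2 + 2k3 + k4) = -0.954235
y(1.7) ≈ -0.9542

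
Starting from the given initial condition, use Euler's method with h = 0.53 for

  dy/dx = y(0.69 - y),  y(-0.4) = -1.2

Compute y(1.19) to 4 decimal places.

Euler: y_{n+1} = y_n + h·f(x_n, y_n).
x=-0.400000, y=-1.200000: f=-2.268000 → y ← -1.200000 + 0.53·(-2.268000) = -2.402040
x=0.130000, y=-2.402040: f=-7.427204 → y ← -2.402040 + 0.53·(-7.427204) = -6.338458
x=0.660000, y=-6.338458: f=-44.549586 → y ← -6.338458 + 0.53·(-44.549586) = -29.949738
y(1.19) ≈ -29.9497

-29.9497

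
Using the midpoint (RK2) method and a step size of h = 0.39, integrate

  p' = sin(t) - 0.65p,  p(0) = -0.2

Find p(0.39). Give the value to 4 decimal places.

-0.0802

Midpoint: k1 = f(t_n, p_n); k2 = f(t_n + h/2, p_n + (h/2)·k1); p_{n+1} = p_n + h·k2.
t=0.000000, p=-0.200000:
  k1 = f(0.000000, -0.200000) = 0.130000
  k2 = f(0.195000, -0.174650) = 0.307289
  p ← -0.200000 + 0.39·0.307289 = -0.080157
p(0.39) ≈ -0.0802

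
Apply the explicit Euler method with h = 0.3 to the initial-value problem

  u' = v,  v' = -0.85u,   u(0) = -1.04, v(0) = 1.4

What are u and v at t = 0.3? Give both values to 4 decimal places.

-0.6200, 1.6652

Euler on (u,v): u_{n+1} = u_n + h·u', v_{n+1} = v_n + h·v'.
0.000000: (-1.040000, 1.400000); f=(1.400000, 0.884000) → (-0.620000, 1.665200)
(u(0.3), v(0.3)) ≈ (-0.6200, 1.6652)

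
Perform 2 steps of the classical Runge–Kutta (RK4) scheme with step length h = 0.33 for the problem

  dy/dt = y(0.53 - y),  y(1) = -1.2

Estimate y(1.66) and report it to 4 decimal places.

-16.5605

RK4: k1 = f(t_n, y_n); k2 = f(t_n + h/2, y_n + (h/2)·k1); k3 = f(t_n + h/2, y_n + (h/2)·k2); k4 = f(t_n + h, y_n + h·k3); y_{n+1} = y_n + (h/6)·(k1 + 2k2 + 2k3 + k4).
t=1.000000, y=-1.200000:
  k1 = f(1.000000, -1.200000) = -2.076000
  k2 = f(1.165000, -1.542540) = -3.196976
  k3 = f(1.165000, -1.727501) = -3.899835
  k4 = f(1.330000, -2.486946) = -7.502980
  y ← -1.200000 + (0.33/6)·(k1 + 2k2 + 2k3 + k4) = -2.507493
t=1.330000, y=-2.507493:
  k1 = f(1.330000, -2.507493) = -7.616493
  k2 = f(1.495000, -3.764214) = -16.164344
  k3 = f(1.495000, -5.174610) = -29.519131
  k4 = f(1.660000, -12.248806) = -156.525126
  y ← -2.507493 + (0.33/6)·(k1 + 2k2 + 2k3 + k4) = -16.560464
y(1.66) ≈ -16.5605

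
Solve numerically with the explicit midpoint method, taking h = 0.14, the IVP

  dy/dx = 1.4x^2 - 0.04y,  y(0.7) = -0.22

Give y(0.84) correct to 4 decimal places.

-0.1028

Midpoint: k1 = f(x_n, y_n); k2 = f(x_n + h/2, y_n + (h/2)·k1); y_{n+1} = y_n + h·k2.
x=0.700000, y=-0.220000:
  k1 = f(0.700000, -0.220000) = 0.694800
  k2 = f(0.770000, -0.171364) = 0.836915
  y ← -0.220000 + 0.14·0.836915 = -0.102832
y(0.84) ≈ -0.1028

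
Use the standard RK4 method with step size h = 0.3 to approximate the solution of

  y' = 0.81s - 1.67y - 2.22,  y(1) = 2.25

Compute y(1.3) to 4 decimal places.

RK4: k1 = f(s_n, y_n); k2 = f(s_n + h/2, y_n + (h/2)·k1); k3 = f(s_n + h/2, y_n + (h/2)·k2); k4 = f(s_n + h, y_n + h·k3); y_{n+1} = y_n + (h/6)·(k1 + 2k2 + 2k3 + k4).
s=1.000000, y=2.250000:
  k1 = f(1.000000, 2.250000) = -5.167500
  k2 = f(1.150000, 1.474875) = -3.751541
  k3 = f(1.150000, 1.687269) = -4.106239
  k4 = f(1.300000, 1.018128) = -2.867274
  y ← 2.250000 + (0.3/6)·(k1 + 2k2 + 2k3 + k4) = 1.062483
y(1.3) ≈ 1.0625

1.0625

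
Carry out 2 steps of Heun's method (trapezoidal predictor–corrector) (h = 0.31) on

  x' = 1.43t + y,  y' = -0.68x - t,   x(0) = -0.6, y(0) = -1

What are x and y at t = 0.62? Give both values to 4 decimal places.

-0.8792, -0.8453

Heun on (x,y): k1 = f(t_n, state_n); k2 = f(t_n + h, state_n + h·k1); state_{n+1} = state_n + (h/2)·(k1 + k2).
0.000000: (-0.600000, -1.000000)
  k1 = (-1.000000, 0.408000)
  predictor → (-0.910000, -0.873520)
  k2 = (-0.430220, 0.308800)
  → (-0.821684, -0.888896)
0.310000: (-0.821684, -0.888896)
  k1 = (-0.445596, 0.248745)
  predictor → (-0.959819, -0.811785)
  k2 = (0.074815, 0.032677)
  → (-0.879155, -0.845276)
(x(0.62), y(0.62)) ≈ (-0.8792, -0.8453)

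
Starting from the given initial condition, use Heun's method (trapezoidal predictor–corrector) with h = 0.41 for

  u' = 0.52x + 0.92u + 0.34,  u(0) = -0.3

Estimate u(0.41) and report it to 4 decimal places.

Heun: k1 = f(x_n, u_n); k2 = f(x_n + h, u_n + h·k1); u_{n+1} = u_n + (h/2)·(k1 + k2).
x=0.000000, u=-0.300000:
  k1 = f(0.000000, -0.300000) = 0.064000
  k2 = f(0.410000, -0.273760) = 0.301341
  u ← -0.300000 + (0.41/2)·(0.064000 + 0.301341) = -0.225105
u(0.41) ≈ -0.2251

-0.2251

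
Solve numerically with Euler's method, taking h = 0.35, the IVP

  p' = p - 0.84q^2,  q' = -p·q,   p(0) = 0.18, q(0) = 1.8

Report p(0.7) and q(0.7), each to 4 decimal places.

Euler on (p,q): p_{n+1} = p_n + h·p', q_{n+1} = q_n + h·q'.
0.000000: (0.180000, 1.800000); f=(-2.541600, -0.324000) → (-0.709560, 1.686600)
0.350000: (-0.709560, 1.686600); f=(-3.099040, 1.196744) → (-1.794224, 2.105460)
(p(0.7), q(0.7)) ≈ (-1.7942, 2.1055)

-1.7942, 2.1055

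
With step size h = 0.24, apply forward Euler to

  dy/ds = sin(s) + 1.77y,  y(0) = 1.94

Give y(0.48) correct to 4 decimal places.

Euler: y_{n+1} = y_n + h·f(s_n, y_n).
s=0.000000, y=1.940000: f=3.433800 → y ← 1.940000 + 0.24·3.433800 = 2.764112
s=0.240000, y=2.764112: f=5.130181 → y ← 2.764112 + 0.24·5.130181 = 3.995355
y(0.48) ≈ 3.9954

3.9954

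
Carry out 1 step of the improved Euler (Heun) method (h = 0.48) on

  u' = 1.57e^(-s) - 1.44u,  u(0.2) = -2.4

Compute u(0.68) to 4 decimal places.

Heun: k1 = f(s_n, u_n); k2 = f(s_n + h, u_n + h·k1); u_{n+1} = u_n + (h/2)·(k1 + k2).
s=0.200000, u=-2.400000:
  k1 = f(0.200000, -2.400000) = 4.741407
  k2 = f(0.680000, -0.124125) = 0.974128
  u ← -2.400000 + (0.48/2)·(4.741407 + 0.974128) = -1.028272
u(0.68) ≈ -1.0283

-1.0283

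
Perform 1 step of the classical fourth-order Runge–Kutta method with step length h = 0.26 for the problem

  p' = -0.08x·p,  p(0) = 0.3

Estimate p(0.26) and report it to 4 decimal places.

0.2992

RK4: k1 = f(x_n, p_n); k2 = f(x_n + h/2, p_n + (h/2)·k1); k3 = f(x_n + h/2, p_n + (h/2)·k2); k4 = f(x_n + h, p_n + h·k3); p_{n+1} = p_n + (h/6)·(k1 + 2k2 + 2k3 + k4).
x=0.000000, p=0.300000:
  k1 = f(0.000000, 0.300000) = 0.000000
  k2 = f(0.130000, 0.300000) = -0.003120
  k3 = f(0.130000, 0.299594) = -0.003116
  k4 = f(0.260000, 0.299190) = -0.006223
  p ← 0.300000 + (0.26/6)·(k1 + 2k2 + 2k3 + k4) = 0.299190
p(0.26) ≈ 0.2992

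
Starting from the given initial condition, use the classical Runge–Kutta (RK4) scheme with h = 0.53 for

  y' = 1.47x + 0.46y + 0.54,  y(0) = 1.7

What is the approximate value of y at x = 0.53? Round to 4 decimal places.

2.7177

RK4: k1 = f(x_n, y_n); k2 = f(x_n + h/2, y_n + (h/2)·k1); k3 = f(x_n + h/2, y_n + (h/2)·k2); k4 = f(x_n + h, y_n + h·k3); y_{n+1} = y_n + (h/6)·(k1 + 2k2 + 2k3 + k4).
x=0.000000, y=1.700000:
  k1 = f(0.000000, 1.700000) = 1.322000
  k2 = f(0.265000, 2.050330) = 1.872702
  k3 = f(0.265000, 2.196266) = 1.939832
  k4 = f(0.530000, 2.728111) = 2.574031
  y ← 1.700000 + (0.53/6)·(k1 + 2k2 + 2k3 + k4) = 2.717697
y(0.53) ≈ 2.7177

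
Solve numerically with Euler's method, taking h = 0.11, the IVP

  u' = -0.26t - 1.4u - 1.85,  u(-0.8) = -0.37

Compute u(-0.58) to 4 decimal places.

Euler: u_{n+1} = u_n + h·f(t_n, u_n).
t=-0.800000, u=-0.370000: f=-1.124000 → u ← -0.370000 + 0.11·(-1.124000) = -0.493640
t=-0.690000, u=-0.493640: f=-0.979504 → u ← -0.493640 + 0.11·(-0.979504) = -0.601385
u(-0.58) ≈ -0.6014

-0.6014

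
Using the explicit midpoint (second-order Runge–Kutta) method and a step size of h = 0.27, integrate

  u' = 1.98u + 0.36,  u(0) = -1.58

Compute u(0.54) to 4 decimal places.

-4.1163

Midpoint: k1 = f(t_n, u_n); k2 = f(t_n + h/2, u_n + (h/2)·k1); u_{n+1} = u_n + h·k2.
t=0.000000, u=-1.580000:
  k1 = f(0.000000, -1.580000) = -2.768400
  k2 = f(0.135000, -1.953734) = -3.508393
  u ← -1.580000 + 0.27·(-3.508393) = -2.527266
t=0.270000, u=-2.527266:
  k1 = f(0.270000, -2.527266) = -4.643987
  k2 = f(0.405000, -3.154204) = -5.885325
  u ← -2.527266 + 0.27·(-5.885325) = -4.116304
u(0.54) ≈ -4.1163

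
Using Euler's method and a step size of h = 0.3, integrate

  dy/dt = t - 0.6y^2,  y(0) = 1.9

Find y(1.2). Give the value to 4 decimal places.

1.1135

Euler: y_{n+1} = y_n + h·f(t_n, y_n).
t=0.000000, y=1.900000: f=-2.166000 → y ← 1.900000 + 0.3·(-2.166000) = 1.250200
t=0.300000, y=1.250200: f=-0.637800 → y ← 1.250200 + 0.3·(-0.637800) = 1.058860
t=0.600000, y=1.058860: f=-0.072711 → y ← 1.058860 + 0.3·(-0.072711) = 1.037047
t=0.900000, y=1.037047: f=0.254720 → y ← 1.037047 + 0.3·0.254720 = 1.113463
y(1.2) ≈ 1.1135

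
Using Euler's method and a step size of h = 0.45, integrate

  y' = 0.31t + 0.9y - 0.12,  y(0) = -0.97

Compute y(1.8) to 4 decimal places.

Euler: y_{n+1} = y_n + h·f(t_n, y_n).
t=0.000000, y=-0.970000: f=-0.993000 → y ← -0.970000 + 0.45·(-0.993000) = -1.416850
t=0.450000, y=-1.416850: f=-1.255665 → y ← -1.416850 + 0.45·(-1.255665) = -1.981899
t=0.900000, y=-1.981899: f=-1.624709 → y ← -1.981899 + 0.45·(-1.624709) = -2.713018
t=1.350000, y=-2.713018: f=-2.143217 → y ← -2.713018 + 0.45·(-2.143217) = -3.677466
y(1.8) ≈ -3.6775

-3.6775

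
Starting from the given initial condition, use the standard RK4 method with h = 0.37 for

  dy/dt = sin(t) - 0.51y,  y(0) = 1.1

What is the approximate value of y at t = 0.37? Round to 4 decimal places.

RK4: k1 = f(t_n, y_n); k2 = f(t_n + h/2, y_n + (h/2)·k1); k3 = f(t_n + h/2, y_n + (h/2)·k2); k4 = f(t_n + h, y_n + h·k3); y_{n+1} = y_n + (h/6)·(k1 + 2k2 + 2k3 + k4).
t=0.000000, y=1.100000:
  k1 = f(0.000000, 1.100000) = -0.561000
  k2 = f(0.185000, 0.996215) = -0.324123
  k3 = f(0.185000, 1.040037) = -0.346472
  k4 = f(0.370000, 0.971805) = -0.134005
  y ← 1.100000 + (0.37/6)·(k1 + 2k2 + 2k3 + k4) = 0.974435
y(0.37) ≈ 0.9744

0.9744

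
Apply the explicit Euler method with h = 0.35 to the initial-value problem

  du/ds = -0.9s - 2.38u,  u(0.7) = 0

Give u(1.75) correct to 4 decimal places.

-0.5024

Euler: u_{n+1} = u_n + h·f(s_n, u_n).
s=0.700000, u=0.000000: f=-0.630000 → u ← 0.000000 + 0.35·(-0.630000) = -0.220500
s=1.050000, u=-0.220500: f=-0.420210 → u ← -0.220500 + 0.35·(-0.420210) = -0.367573
s=1.400000, u=-0.367573: f=-0.385175 → u ← -0.367573 + 0.35·(-0.385175) = -0.502385
u(1.75) ≈ -0.5024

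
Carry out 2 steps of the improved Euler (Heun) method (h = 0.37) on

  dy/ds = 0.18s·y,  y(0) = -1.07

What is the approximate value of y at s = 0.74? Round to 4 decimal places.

-1.1239

Heun: k1 = f(s_n, y_n); k2 = f(s_n + h, y_n + h·k1); y_{n+1} = y_n + (h/2)·(k1 + k2).
s=0.000000, y=-1.070000:
  k1 = f(0.000000, -1.070000) = 0.000000
  k2 = f(0.370000, -1.070000) = -0.071262
  y ← -1.070000 + (0.37/2)·(0.000000 + (-0.071262)) = -1.083183
s=0.370000, y=-1.083183:
  k1 = f(0.370000, -1.083183) = -0.072140
  k2 = f(0.740000, -1.109875) = -0.147835
  y ← -1.083183 + (0.37/2)·(-0.072140 + (-0.147835)) = -1.123879
y(0.74) ≈ -1.1239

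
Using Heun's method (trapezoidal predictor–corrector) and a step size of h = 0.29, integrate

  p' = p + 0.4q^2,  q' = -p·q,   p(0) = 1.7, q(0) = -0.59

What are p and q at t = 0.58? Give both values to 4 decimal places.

Heun on (p,q): k1 = f(t_n, state_n); k2 = f(t_n + h, state_n + h·k1); state_{n+1} = state_n + (h/2)·(k1 + k2).
0.000000: (1.700000, -0.590000)
  k1 = (1.839240, 1.003000)
  predictor → (2.233380, -0.299130)
  k2 = (2.269171, 0.668071)
  → (2.295720, -0.347695)
0.290000: (2.295720, -0.347695)
  k1 = (2.344076, 0.798210)
  predictor → (2.975502, -0.116214)
  k2 = (2.980904, 0.345795)
  → (3.067842, -0.181814)
(p(0.58), q(0.58)) ≈ (3.0678, -0.1818)

3.0678, -0.1818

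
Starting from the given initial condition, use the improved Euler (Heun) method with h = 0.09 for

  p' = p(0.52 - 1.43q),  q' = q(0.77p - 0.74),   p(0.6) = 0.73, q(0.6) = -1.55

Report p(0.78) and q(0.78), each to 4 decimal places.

1.1854, -1.5437

Heun on (p,q): k1 = f(x_n, state_n); k2 = f(x_n + h, state_n + h·k1); state_{n+1} = state_n + (h/2)·(k1 + k2).
0.600000: (0.730000, -1.550000)
  k1 = (1.997645, 0.275745)
  predictor → (0.909788, -1.525183)
  k2 = (2.457348, 0.060189)
  → (0.930475, -1.534883)
0.690000: (0.930475, -1.534883)
  k1 = (2.526130, 0.036123)
  predictor → (1.157826, -1.531632)
  k2 = (3.137980, -0.232083)
  → (1.185360, -1.543701)
(p(0.78), q(0.78)) ≈ (1.1854, -1.5437)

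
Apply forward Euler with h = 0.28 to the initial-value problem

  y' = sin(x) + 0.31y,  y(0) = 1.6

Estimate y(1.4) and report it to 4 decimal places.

Euler: y_{n+1} = y_n + h·f(x_n, y_n).
x=0.000000, y=1.600000: f=0.496000 → y ← 1.600000 + 0.28·0.496000 = 1.738880
x=0.280000, y=1.738880: f=0.815408 → y ← 1.738880 + 0.28·0.815408 = 1.967194
x=0.560000, y=1.967194: f=1.141016 → y ← 1.967194 + 0.28·1.141016 = 2.286679
x=0.840000, y=2.286679: f=1.453514 → y ← 2.286679 + 0.28·1.453514 = 2.693663
x=1.120000, y=2.693663: f=1.735136 → y ← 2.693663 + 0.28·1.735136 = 3.179501
y(1.4) ≈ 3.1795

3.1795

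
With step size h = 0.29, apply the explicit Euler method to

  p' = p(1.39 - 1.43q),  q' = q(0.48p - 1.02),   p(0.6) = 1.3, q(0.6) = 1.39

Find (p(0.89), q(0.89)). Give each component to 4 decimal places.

Euler on (p,q): p_{n+1} = p_n + h·p', q_{n+1} = q_n + h·q'.
0.600000: (1.300000, 1.390000); f=(-0.777010, -0.550440) → (1.074667, 1.230372)
(p(0.89), q(0.89)) ≈ (1.0747, 1.2304)

1.0747, 1.2304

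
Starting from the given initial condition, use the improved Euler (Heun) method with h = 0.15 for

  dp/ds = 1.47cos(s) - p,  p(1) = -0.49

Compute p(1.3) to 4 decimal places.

Heun: k1 = f(s_n, p_n); k2 = f(s_n + h, p_n + h·k1); p_{n+1} = p_n + (h/2)·(k1 + k2).
s=1.000000, p=-0.490000:
  k1 = f(1.000000, -0.490000) = 1.284244
  k2 = f(1.150000, -0.297363) = 0.897840
  p ← -0.490000 + (0.15/2)·(1.284244 + 0.897840) = -0.326344
s=1.150000, p=-0.326344:
  k1 = f(1.150000, -0.326344) = 0.926820
  k2 = f(1.300000, -0.187321) = 0.580544
  p ← -0.326344 + (0.15/2)·(0.926820 + 0.580544) = -0.213291
p(1.3) ≈ -0.2133

-0.2133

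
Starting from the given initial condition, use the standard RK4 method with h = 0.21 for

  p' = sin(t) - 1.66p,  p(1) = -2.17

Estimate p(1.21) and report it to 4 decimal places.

RK4: k1 = f(t_n, p_n); k2 = f(t_n + h/2, p_n + (h/2)·k1); k3 = f(t_n + h/2, p_n + (h/2)·k2); k4 = f(t_n + h, p_n + h·k3); p_{n+1} = p_n + (h/6)·(k1 + 2k2 + 2k3 + k4).
t=1.000000, p=-2.170000:
  k1 = f(1.000000, -2.170000) = 4.443671
  k2 = f(1.105000, -1.703415) = 3.721132
  k3 = f(1.105000, -1.779281) = 3.847071
  k4 = f(1.210000, -1.362115) = 3.196727
  p ← -2.170000 + (0.21/6)·(k1 + 2k2 + 2k3 + k4) = -1.372812
p(1.21) ≈ -1.3728

-1.3728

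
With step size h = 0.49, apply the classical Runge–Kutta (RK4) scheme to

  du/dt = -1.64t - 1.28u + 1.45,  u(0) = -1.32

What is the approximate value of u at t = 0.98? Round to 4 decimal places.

-0.1097

RK4: k1 = f(t_n, u_n); k2 = f(t_n + h/2, u_n + (h/2)·k1); k3 = f(t_n + h/2, u_n + (h/2)·k2); k4 = f(t_n + h, u_n + h·k3); u_{n+1} = u_n + (h/6)·(k1 + 2k2 + 2k3 + k4).
t=0.000000, u=-1.320000:
  k1 = f(0.000000, -1.320000) = 3.139600
  k2 = f(0.245000, -0.550798) = 1.753221
  k3 = f(0.245000, -0.890461) = 2.187990
  k4 = f(0.490000, -0.247885) = 0.963693
  u ← -1.320000 + (0.49/6)·(k1 + 2k2 + 2k3 + k4) = -0.341167
t=0.490000, u=-0.341167:
  k1 = f(0.490000, -0.341167) = 1.083093
  k2 = f(0.735000, -0.075809) = 0.341635
  k3 = f(0.735000, -0.257466) = 0.574156
  k4 = f(0.980000, -0.059830) = -0.080618
  u ← -0.341167 + (0.49/6)·(k1 + 2k2 + 2k3 + k4) = -0.109718
u(0.98) ≈ -0.1097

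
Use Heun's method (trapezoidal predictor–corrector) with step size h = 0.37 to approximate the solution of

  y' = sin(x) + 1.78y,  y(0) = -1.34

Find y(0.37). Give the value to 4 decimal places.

-2.4462

Heun: k1 = f(x_n, y_n); k2 = f(x_n + h, y_n + h·k1); y_{n+1} = y_n + (h/2)·(k1 + k2).
x=0.000000, y=-1.340000:
  k1 = f(0.000000, -1.340000) = -2.385200
  k2 = f(0.370000, -2.222524) = -3.594477
  y ← -1.340000 + (0.37/2)·(-2.385200 + (-3.594477)) = -2.446240
y(0.37) ≈ -2.4462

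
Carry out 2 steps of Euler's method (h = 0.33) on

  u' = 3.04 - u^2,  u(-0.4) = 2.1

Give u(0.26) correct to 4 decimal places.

1.7550

Euler: u_{n+1} = u_n + h·f(x_n, u_n).
x=-0.400000, u=2.100000: f=-1.370000 → u ← 2.100000 + 0.33·(-1.370000) = 1.647900
x=-0.070000, u=1.647900: f=0.324426 → u ← 1.647900 + 0.33·0.324426 = 1.754960
u(0.26) ≈ 1.7550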